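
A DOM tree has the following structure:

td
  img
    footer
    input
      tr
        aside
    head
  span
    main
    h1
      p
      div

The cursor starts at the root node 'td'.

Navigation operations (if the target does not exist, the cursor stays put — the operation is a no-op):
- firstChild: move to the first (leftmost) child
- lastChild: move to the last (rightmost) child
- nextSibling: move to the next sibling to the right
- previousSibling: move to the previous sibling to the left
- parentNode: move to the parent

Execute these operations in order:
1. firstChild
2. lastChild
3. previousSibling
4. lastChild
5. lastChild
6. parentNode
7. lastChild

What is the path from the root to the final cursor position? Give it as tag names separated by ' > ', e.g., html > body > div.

Answer: td > img > input > tr > aside

Derivation:
After 1 (firstChild): img
After 2 (lastChild): head
After 3 (previousSibling): input
After 4 (lastChild): tr
After 5 (lastChild): aside
After 6 (parentNode): tr
After 7 (lastChild): aside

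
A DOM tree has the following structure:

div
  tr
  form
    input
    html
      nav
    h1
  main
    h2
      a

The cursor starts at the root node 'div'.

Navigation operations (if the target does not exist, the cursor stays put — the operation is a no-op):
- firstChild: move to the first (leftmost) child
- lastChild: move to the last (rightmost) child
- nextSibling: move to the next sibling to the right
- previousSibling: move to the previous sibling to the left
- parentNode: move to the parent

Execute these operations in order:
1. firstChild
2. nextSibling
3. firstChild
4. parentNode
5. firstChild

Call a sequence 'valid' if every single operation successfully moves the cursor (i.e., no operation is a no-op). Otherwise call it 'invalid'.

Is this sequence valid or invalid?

After 1 (firstChild): tr
After 2 (nextSibling): form
After 3 (firstChild): input
After 4 (parentNode): form
After 5 (firstChild): input

Answer: valid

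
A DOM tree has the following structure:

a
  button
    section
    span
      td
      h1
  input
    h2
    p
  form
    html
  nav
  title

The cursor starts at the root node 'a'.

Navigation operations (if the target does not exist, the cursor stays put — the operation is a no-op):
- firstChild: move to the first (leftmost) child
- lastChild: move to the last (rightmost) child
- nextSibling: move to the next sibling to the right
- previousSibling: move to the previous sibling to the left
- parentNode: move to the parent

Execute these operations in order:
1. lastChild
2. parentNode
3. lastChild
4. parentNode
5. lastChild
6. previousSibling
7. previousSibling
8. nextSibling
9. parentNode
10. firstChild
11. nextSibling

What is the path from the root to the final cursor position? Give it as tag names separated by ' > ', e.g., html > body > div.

After 1 (lastChild): title
After 2 (parentNode): a
After 3 (lastChild): title
After 4 (parentNode): a
After 5 (lastChild): title
After 6 (previousSibling): nav
After 7 (previousSibling): form
After 8 (nextSibling): nav
After 9 (parentNode): a
After 10 (firstChild): button
After 11 (nextSibling): input

Answer: a > input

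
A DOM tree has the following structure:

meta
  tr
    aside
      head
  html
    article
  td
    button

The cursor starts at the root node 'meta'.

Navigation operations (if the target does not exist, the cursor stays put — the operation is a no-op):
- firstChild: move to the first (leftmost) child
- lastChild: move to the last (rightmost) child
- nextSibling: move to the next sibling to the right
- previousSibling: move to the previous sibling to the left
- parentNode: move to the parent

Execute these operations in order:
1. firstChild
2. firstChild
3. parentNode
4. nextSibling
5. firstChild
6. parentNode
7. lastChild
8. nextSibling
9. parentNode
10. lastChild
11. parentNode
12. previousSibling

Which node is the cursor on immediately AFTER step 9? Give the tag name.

After 1 (firstChild): tr
After 2 (firstChild): aside
After 3 (parentNode): tr
After 4 (nextSibling): html
After 5 (firstChild): article
After 6 (parentNode): html
After 7 (lastChild): article
After 8 (nextSibling): article (no-op, stayed)
After 9 (parentNode): html

Answer: html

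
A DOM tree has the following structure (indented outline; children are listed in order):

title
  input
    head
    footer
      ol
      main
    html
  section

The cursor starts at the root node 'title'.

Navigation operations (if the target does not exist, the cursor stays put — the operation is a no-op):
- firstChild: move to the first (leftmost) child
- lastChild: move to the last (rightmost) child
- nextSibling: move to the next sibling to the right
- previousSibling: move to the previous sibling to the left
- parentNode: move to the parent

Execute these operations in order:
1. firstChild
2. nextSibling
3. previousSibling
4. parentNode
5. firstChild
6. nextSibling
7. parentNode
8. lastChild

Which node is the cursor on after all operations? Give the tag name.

Answer: section

Derivation:
After 1 (firstChild): input
After 2 (nextSibling): section
After 3 (previousSibling): input
After 4 (parentNode): title
After 5 (firstChild): input
After 6 (nextSibling): section
After 7 (parentNode): title
After 8 (lastChild): section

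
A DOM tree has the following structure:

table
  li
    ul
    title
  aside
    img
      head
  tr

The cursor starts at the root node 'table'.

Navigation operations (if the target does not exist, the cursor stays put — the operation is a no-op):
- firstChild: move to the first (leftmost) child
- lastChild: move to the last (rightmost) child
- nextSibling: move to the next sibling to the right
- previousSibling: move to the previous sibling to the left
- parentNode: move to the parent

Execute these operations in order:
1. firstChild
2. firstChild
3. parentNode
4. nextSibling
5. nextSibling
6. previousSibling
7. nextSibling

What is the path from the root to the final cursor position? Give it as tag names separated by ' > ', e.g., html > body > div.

After 1 (firstChild): li
After 2 (firstChild): ul
After 3 (parentNode): li
After 4 (nextSibling): aside
After 5 (nextSibling): tr
After 6 (previousSibling): aside
After 7 (nextSibling): tr

Answer: table > tr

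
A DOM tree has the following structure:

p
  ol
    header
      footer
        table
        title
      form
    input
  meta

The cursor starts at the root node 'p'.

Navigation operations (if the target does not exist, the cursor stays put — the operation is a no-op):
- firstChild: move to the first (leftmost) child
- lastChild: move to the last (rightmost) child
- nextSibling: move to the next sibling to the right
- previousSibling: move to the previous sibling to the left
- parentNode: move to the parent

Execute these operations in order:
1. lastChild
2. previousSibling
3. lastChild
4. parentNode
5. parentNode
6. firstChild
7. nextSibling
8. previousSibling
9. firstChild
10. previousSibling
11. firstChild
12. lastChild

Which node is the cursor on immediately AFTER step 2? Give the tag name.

Answer: ol

Derivation:
After 1 (lastChild): meta
After 2 (previousSibling): ol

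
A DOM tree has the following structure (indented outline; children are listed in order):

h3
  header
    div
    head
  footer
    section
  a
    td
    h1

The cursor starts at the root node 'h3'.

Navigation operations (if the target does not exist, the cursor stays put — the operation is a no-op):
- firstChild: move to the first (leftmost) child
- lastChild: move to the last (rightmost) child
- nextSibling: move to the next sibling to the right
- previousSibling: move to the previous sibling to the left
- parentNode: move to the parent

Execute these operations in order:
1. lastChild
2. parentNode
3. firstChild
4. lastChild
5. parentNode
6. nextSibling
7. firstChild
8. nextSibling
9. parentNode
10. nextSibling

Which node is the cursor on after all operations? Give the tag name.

After 1 (lastChild): a
After 2 (parentNode): h3
After 3 (firstChild): header
After 4 (lastChild): head
After 5 (parentNode): header
After 6 (nextSibling): footer
After 7 (firstChild): section
After 8 (nextSibling): section (no-op, stayed)
After 9 (parentNode): footer
After 10 (nextSibling): a

Answer: a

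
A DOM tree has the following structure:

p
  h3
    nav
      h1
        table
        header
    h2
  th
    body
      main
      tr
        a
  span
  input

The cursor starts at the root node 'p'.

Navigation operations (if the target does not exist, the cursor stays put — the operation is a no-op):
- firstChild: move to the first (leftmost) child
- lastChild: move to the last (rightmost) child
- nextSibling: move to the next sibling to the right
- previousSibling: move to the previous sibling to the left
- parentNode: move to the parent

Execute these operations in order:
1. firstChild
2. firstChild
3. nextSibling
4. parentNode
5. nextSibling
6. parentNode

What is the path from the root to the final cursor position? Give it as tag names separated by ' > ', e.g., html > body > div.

Answer: p

Derivation:
After 1 (firstChild): h3
After 2 (firstChild): nav
After 3 (nextSibling): h2
After 4 (parentNode): h3
After 5 (nextSibling): th
After 6 (parentNode): p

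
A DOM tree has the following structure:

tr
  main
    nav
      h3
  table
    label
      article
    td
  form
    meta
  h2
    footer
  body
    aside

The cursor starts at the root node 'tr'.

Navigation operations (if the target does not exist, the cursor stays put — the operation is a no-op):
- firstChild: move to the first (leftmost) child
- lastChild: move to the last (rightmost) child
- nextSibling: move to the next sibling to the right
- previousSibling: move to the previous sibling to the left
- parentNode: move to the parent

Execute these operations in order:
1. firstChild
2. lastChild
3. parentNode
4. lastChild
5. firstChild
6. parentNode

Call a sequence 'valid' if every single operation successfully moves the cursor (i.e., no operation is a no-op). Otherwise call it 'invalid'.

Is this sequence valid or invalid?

After 1 (firstChild): main
After 2 (lastChild): nav
After 3 (parentNode): main
After 4 (lastChild): nav
After 5 (firstChild): h3
After 6 (parentNode): nav

Answer: valid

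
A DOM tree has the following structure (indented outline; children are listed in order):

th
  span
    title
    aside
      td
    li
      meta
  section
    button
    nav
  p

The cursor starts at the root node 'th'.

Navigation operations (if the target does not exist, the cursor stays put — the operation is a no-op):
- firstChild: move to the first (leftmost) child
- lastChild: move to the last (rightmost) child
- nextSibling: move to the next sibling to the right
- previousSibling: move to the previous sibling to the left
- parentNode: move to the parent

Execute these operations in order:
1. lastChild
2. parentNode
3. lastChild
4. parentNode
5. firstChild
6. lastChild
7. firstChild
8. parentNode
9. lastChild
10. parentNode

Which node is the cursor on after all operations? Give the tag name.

Answer: li

Derivation:
After 1 (lastChild): p
After 2 (parentNode): th
After 3 (lastChild): p
After 4 (parentNode): th
After 5 (firstChild): span
After 6 (lastChild): li
After 7 (firstChild): meta
After 8 (parentNode): li
After 9 (lastChild): meta
After 10 (parentNode): li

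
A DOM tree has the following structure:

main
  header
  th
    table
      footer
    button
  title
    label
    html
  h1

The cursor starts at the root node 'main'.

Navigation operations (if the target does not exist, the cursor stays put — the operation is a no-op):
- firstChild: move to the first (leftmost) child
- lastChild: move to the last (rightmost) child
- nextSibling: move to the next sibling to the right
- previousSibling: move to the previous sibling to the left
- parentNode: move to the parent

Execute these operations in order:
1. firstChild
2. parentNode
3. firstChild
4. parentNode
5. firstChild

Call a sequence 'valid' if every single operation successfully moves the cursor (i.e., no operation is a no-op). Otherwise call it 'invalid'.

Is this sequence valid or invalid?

Answer: valid

Derivation:
After 1 (firstChild): header
After 2 (parentNode): main
After 3 (firstChild): header
After 4 (parentNode): main
After 5 (firstChild): header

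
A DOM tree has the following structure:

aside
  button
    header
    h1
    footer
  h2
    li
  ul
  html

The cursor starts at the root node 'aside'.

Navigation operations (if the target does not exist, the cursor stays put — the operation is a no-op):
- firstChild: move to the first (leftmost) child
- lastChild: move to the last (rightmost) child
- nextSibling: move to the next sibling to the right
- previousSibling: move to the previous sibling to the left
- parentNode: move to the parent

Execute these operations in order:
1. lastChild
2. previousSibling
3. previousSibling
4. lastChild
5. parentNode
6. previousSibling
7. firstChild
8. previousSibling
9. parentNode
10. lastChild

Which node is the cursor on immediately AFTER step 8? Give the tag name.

Answer: header

Derivation:
After 1 (lastChild): html
After 2 (previousSibling): ul
After 3 (previousSibling): h2
After 4 (lastChild): li
After 5 (parentNode): h2
After 6 (previousSibling): button
After 7 (firstChild): header
After 8 (previousSibling): header (no-op, stayed)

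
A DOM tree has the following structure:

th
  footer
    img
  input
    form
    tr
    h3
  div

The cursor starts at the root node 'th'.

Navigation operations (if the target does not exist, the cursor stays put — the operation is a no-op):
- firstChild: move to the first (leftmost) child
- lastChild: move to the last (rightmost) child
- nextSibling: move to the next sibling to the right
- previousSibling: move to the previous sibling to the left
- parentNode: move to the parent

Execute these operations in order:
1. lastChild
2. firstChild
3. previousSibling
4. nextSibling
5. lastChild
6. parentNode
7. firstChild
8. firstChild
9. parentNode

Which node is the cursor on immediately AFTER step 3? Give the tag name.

Answer: input

Derivation:
After 1 (lastChild): div
After 2 (firstChild): div (no-op, stayed)
After 3 (previousSibling): input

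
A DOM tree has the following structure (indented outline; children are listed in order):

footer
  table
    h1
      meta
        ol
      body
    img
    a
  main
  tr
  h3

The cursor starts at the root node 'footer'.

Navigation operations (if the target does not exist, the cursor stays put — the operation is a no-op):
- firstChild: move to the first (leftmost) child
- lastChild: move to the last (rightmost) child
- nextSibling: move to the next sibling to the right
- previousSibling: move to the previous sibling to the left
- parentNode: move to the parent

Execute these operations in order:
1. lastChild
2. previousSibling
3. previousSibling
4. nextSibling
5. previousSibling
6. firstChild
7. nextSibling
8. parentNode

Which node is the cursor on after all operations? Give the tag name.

After 1 (lastChild): h3
After 2 (previousSibling): tr
After 3 (previousSibling): main
After 4 (nextSibling): tr
After 5 (previousSibling): main
After 6 (firstChild): main (no-op, stayed)
After 7 (nextSibling): tr
After 8 (parentNode): footer

Answer: footer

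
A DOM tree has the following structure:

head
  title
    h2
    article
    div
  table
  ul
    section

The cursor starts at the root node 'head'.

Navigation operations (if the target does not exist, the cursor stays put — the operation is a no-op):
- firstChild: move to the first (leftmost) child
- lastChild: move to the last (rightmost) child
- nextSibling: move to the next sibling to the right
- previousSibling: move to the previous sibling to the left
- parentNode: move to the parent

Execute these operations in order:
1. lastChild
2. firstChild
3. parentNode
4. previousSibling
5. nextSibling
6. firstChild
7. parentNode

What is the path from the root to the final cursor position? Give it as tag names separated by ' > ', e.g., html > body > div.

After 1 (lastChild): ul
After 2 (firstChild): section
After 3 (parentNode): ul
After 4 (previousSibling): table
After 5 (nextSibling): ul
After 6 (firstChild): section
After 7 (parentNode): ul

Answer: head > ul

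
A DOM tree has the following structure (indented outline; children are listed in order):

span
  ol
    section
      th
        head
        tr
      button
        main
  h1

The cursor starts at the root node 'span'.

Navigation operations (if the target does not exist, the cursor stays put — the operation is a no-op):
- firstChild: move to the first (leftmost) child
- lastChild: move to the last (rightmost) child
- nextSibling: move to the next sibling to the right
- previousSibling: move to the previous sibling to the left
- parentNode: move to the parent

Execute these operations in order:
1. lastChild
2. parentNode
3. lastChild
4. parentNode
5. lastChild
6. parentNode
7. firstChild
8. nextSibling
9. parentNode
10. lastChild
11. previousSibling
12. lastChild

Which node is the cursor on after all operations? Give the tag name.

Answer: section

Derivation:
After 1 (lastChild): h1
After 2 (parentNode): span
After 3 (lastChild): h1
After 4 (parentNode): span
After 5 (lastChild): h1
After 6 (parentNode): span
After 7 (firstChild): ol
After 8 (nextSibling): h1
After 9 (parentNode): span
After 10 (lastChild): h1
After 11 (previousSibling): ol
After 12 (lastChild): section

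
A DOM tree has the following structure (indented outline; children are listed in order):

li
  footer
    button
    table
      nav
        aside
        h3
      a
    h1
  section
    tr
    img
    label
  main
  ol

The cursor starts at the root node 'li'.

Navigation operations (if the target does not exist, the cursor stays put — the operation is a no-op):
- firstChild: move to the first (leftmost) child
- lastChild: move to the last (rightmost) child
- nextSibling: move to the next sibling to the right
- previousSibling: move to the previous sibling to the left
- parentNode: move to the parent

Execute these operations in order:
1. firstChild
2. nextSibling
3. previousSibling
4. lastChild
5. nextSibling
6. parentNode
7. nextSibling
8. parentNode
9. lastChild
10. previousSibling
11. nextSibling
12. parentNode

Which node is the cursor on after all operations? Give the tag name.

After 1 (firstChild): footer
After 2 (nextSibling): section
After 3 (previousSibling): footer
After 4 (lastChild): h1
After 5 (nextSibling): h1 (no-op, stayed)
After 6 (parentNode): footer
After 7 (nextSibling): section
After 8 (parentNode): li
After 9 (lastChild): ol
After 10 (previousSibling): main
After 11 (nextSibling): ol
After 12 (parentNode): li

Answer: li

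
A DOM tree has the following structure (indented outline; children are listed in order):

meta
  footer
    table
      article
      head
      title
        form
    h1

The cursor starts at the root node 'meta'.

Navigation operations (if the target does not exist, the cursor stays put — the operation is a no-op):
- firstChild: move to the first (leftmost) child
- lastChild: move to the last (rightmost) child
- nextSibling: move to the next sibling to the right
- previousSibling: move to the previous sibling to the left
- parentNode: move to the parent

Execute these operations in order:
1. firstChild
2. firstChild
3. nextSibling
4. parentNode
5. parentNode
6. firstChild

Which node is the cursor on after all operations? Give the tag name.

Answer: footer

Derivation:
After 1 (firstChild): footer
After 2 (firstChild): table
After 3 (nextSibling): h1
After 4 (parentNode): footer
After 5 (parentNode): meta
After 6 (firstChild): footer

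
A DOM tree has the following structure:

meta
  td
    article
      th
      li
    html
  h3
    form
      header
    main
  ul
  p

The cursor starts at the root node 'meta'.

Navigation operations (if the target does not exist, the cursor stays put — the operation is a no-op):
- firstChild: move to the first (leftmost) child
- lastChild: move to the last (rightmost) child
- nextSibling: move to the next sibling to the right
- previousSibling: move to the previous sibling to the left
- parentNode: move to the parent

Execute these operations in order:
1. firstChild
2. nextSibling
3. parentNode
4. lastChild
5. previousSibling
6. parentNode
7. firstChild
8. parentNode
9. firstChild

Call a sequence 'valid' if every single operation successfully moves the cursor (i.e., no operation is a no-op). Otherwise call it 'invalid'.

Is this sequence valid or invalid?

Answer: valid

Derivation:
After 1 (firstChild): td
After 2 (nextSibling): h3
After 3 (parentNode): meta
After 4 (lastChild): p
After 5 (previousSibling): ul
After 6 (parentNode): meta
After 7 (firstChild): td
After 8 (parentNode): meta
After 9 (firstChild): td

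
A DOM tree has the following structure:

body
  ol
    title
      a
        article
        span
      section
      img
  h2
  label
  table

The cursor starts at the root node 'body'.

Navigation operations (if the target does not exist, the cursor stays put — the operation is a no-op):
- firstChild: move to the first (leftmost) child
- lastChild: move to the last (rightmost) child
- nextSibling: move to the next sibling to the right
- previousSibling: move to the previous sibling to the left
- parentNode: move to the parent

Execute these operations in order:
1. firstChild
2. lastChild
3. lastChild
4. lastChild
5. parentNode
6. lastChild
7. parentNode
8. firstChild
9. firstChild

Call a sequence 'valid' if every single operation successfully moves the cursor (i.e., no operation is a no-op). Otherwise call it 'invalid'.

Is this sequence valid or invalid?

Answer: invalid

Derivation:
After 1 (firstChild): ol
After 2 (lastChild): title
After 3 (lastChild): img
After 4 (lastChild): img (no-op, stayed)
After 5 (parentNode): title
After 6 (lastChild): img
After 7 (parentNode): title
After 8 (firstChild): a
After 9 (firstChild): article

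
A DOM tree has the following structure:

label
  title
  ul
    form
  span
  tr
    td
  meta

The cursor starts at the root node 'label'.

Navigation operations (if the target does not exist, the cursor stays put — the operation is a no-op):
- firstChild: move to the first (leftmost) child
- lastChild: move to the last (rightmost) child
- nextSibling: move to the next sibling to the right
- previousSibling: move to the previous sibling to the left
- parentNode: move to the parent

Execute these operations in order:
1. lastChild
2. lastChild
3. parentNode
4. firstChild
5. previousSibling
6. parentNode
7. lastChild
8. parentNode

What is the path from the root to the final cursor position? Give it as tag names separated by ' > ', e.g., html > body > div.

Answer: label

Derivation:
After 1 (lastChild): meta
After 2 (lastChild): meta (no-op, stayed)
After 3 (parentNode): label
After 4 (firstChild): title
After 5 (previousSibling): title (no-op, stayed)
After 6 (parentNode): label
After 7 (lastChild): meta
After 8 (parentNode): label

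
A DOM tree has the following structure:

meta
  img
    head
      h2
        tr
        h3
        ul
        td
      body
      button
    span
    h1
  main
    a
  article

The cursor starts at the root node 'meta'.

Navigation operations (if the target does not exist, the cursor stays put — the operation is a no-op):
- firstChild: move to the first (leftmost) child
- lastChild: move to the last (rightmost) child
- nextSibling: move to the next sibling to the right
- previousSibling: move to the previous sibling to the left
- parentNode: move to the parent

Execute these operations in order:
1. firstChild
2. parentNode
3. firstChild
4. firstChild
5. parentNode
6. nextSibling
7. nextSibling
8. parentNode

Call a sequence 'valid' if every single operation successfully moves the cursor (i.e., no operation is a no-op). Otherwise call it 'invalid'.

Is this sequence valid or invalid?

Answer: valid

Derivation:
After 1 (firstChild): img
After 2 (parentNode): meta
After 3 (firstChild): img
After 4 (firstChild): head
After 5 (parentNode): img
After 6 (nextSibling): main
After 7 (nextSibling): article
After 8 (parentNode): meta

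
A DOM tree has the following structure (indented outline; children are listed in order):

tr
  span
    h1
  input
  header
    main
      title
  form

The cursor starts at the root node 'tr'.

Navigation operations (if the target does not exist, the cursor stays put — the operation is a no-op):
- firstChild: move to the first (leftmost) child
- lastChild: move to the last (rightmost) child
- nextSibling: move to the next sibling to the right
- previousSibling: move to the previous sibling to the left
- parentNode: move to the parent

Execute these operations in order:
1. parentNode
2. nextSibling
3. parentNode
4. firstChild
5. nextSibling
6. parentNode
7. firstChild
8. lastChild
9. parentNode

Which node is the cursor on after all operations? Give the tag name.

After 1 (parentNode): tr (no-op, stayed)
After 2 (nextSibling): tr (no-op, stayed)
After 3 (parentNode): tr (no-op, stayed)
After 4 (firstChild): span
After 5 (nextSibling): input
After 6 (parentNode): tr
After 7 (firstChild): span
After 8 (lastChild): h1
After 9 (parentNode): span

Answer: span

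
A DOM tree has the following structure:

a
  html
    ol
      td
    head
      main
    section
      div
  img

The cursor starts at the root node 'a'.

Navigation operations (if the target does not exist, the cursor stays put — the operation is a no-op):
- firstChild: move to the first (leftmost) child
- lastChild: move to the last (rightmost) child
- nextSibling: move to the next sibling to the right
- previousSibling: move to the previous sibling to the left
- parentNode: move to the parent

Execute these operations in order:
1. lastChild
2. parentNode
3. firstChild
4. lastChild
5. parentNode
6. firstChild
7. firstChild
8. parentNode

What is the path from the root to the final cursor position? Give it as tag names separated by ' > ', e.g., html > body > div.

After 1 (lastChild): img
After 2 (parentNode): a
After 3 (firstChild): html
After 4 (lastChild): section
After 5 (parentNode): html
After 6 (firstChild): ol
After 7 (firstChild): td
After 8 (parentNode): ol

Answer: a > html > ol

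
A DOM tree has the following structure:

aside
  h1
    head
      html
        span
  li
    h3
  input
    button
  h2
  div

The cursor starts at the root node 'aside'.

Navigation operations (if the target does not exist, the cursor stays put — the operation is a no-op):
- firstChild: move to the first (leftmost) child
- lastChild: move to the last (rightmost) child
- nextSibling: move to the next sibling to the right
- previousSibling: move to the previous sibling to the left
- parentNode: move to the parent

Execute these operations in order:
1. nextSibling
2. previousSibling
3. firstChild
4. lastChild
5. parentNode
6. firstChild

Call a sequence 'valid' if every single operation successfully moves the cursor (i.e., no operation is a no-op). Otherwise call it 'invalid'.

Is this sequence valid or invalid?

After 1 (nextSibling): aside (no-op, stayed)
After 2 (previousSibling): aside (no-op, stayed)
After 3 (firstChild): h1
After 4 (lastChild): head
After 5 (parentNode): h1
After 6 (firstChild): head

Answer: invalid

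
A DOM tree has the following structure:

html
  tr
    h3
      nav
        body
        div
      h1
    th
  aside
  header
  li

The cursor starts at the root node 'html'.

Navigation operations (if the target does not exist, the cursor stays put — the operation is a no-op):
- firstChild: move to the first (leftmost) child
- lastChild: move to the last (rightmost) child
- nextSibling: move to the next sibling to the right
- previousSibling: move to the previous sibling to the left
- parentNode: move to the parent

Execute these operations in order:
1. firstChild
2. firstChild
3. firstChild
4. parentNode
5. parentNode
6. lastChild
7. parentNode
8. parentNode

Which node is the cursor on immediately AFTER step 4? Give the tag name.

After 1 (firstChild): tr
After 2 (firstChild): h3
After 3 (firstChild): nav
After 4 (parentNode): h3

Answer: h3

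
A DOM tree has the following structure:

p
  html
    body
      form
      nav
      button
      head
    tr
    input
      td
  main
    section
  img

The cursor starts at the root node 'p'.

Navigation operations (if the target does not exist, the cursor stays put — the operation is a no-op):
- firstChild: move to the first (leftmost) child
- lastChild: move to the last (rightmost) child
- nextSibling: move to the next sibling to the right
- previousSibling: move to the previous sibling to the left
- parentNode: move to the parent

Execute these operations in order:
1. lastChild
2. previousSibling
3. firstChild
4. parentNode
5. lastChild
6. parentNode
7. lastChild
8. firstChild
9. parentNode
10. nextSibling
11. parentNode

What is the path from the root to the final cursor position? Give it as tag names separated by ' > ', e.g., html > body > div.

After 1 (lastChild): img
After 2 (previousSibling): main
After 3 (firstChild): section
After 4 (parentNode): main
After 5 (lastChild): section
After 6 (parentNode): main
After 7 (lastChild): section
After 8 (firstChild): section (no-op, stayed)
After 9 (parentNode): main
After 10 (nextSibling): img
After 11 (parentNode): p

Answer: p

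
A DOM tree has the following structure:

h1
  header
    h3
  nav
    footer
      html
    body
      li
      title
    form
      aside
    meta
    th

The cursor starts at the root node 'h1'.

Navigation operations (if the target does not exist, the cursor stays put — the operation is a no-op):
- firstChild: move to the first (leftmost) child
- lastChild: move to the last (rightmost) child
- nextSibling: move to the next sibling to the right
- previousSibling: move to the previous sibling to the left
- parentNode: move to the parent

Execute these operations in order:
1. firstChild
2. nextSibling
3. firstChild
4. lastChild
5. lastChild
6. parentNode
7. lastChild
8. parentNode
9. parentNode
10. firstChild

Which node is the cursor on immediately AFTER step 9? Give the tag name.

Answer: nav

Derivation:
After 1 (firstChild): header
After 2 (nextSibling): nav
After 3 (firstChild): footer
After 4 (lastChild): html
After 5 (lastChild): html (no-op, stayed)
After 6 (parentNode): footer
After 7 (lastChild): html
After 8 (parentNode): footer
After 9 (parentNode): nav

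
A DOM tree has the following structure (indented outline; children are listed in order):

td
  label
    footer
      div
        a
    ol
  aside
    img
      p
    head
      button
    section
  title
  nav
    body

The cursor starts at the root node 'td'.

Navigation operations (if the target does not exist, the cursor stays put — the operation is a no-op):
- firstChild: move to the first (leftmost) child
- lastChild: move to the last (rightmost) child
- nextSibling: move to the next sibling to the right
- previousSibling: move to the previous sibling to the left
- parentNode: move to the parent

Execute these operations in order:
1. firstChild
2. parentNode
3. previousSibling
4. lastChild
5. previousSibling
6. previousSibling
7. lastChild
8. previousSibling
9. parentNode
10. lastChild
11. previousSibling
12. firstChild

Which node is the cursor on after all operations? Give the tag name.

Answer: button

Derivation:
After 1 (firstChild): label
After 2 (parentNode): td
After 3 (previousSibling): td (no-op, stayed)
After 4 (lastChild): nav
After 5 (previousSibling): title
After 6 (previousSibling): aside
After 7 (lastChild): section
After 8 (previousSibling): head
After 9 (parentNode): aside
After 10 (lastChild): section
After 11 (previousSibling): head
After 12 (firstChild): button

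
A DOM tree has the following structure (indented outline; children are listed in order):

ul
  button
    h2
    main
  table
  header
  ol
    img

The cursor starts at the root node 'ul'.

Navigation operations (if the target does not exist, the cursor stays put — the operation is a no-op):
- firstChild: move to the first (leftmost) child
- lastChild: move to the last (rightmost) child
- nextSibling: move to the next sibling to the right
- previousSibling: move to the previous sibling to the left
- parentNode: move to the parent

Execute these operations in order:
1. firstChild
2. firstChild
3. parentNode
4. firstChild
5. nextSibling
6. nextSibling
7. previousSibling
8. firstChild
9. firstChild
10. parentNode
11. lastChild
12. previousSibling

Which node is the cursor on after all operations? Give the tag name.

After 1 (firstChild): button
After 2 (firstChild): h2
After 3 (parentNode): button
After 4 (firstChild): h2
After 5 (nextSibling): main
After 6 (nextSibling): main (no-op, stayed)
After 7 (previousSibling): h2
After 8 (firstChild): h2 (no-op, stayed)
After 9 (firstChild): h2 (no-op, stayed)
After 10 (parentNode): button
After 11 (lastChild): main
After 12 (previousSibling): h2

Answer: h2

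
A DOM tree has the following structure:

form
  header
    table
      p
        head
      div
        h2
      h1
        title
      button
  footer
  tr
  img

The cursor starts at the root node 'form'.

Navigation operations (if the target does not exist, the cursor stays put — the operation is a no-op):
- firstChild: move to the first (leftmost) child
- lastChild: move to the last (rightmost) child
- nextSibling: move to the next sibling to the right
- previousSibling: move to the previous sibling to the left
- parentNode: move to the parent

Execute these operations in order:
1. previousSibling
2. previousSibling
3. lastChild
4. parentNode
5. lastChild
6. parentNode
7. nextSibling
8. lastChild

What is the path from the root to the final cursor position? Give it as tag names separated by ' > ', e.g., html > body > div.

Answer: form > img

Derivation:
After 1 (previousSibling): form (no-op, stayed)
After 2 (previousSibling): form (no-op, stayed)
After 3 (lastChild): img
After 4 (parentNode): form
After 5 (lastChild): img
After 6 (parentNode): form
After 7 (nextSibling): form (no-op, stayed)
After 8 (lastChild): img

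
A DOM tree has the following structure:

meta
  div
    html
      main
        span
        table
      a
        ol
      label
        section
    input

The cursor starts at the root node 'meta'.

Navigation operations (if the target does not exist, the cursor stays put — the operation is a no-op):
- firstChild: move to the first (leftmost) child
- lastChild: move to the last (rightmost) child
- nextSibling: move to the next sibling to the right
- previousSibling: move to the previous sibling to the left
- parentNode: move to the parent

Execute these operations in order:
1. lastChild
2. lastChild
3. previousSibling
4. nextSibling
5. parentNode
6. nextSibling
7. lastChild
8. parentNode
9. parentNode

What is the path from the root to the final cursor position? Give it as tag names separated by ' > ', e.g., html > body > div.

After 1 (lastChild): div
After 2 (lastChild): input
After 3 (previousSibling): html
After 4 (nextSibling): input
After 5 (parentNode): div
After 6 (nextSibling): div (no-op, stayed)
After 7 (lastChild): input
After 8 (parentNode): div
After 9 (parentNode): meta

Answer: meta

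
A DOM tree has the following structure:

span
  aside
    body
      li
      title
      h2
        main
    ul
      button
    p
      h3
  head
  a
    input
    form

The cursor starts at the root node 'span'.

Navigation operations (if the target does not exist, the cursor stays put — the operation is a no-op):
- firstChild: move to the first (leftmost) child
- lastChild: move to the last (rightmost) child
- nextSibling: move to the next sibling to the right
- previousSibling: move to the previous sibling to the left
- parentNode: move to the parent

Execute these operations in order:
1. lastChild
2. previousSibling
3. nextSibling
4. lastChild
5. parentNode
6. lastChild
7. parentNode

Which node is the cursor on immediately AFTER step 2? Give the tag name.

After 1 (lastChild): a
After 2 (previousSibling): head

Answer: head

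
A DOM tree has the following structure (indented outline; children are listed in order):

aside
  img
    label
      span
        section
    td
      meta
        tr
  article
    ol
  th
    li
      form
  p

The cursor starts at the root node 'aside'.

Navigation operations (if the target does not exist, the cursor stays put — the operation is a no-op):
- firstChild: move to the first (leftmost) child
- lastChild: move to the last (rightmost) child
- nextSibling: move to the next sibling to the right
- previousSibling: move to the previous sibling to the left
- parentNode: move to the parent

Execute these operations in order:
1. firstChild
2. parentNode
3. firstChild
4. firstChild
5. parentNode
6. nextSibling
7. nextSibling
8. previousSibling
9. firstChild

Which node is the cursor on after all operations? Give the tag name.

Answer: ol

Derivation:
After 1 (firstChild): img
After 2 (parentNode): aside
After 3 (firstChild): img
After 4 (firstChild): label
After 5 (parentNode): img
After 6 (nextSibling): article
After 7 (nextSibling): th
After 8 (previousSibling): article
After 9 (firstChild): ol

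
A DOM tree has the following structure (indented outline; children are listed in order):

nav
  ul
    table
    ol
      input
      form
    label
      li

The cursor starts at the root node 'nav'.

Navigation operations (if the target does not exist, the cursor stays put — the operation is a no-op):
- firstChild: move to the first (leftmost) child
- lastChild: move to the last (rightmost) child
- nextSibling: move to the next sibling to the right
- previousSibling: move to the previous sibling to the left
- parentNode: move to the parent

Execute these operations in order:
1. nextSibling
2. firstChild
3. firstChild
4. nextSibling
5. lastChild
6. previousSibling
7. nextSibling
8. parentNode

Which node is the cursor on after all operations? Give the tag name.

Answer: ol

Derivation:
After 1 (nextSibling): nav (no-op, stayed)
After 2 (firstChild): ul
After 3 (firstChild): table
After 4 (nextSibling): ol
After 5 (lastChild): form
After 6 (previousSibling): input
After 7 (nextSibling): form
After 8 (parentNode): ol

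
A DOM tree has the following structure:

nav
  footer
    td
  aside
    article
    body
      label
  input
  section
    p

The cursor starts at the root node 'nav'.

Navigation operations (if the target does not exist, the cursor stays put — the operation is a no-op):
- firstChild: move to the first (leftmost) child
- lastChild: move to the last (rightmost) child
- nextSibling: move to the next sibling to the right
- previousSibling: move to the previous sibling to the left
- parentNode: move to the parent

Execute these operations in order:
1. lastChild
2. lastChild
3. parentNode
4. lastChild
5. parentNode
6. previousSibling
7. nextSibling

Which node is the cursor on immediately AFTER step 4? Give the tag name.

After 1 (lastChild): section
After 2 (lastChild): p
After 3 (parentNode): section
After 4 (lastChild): p

Answer: p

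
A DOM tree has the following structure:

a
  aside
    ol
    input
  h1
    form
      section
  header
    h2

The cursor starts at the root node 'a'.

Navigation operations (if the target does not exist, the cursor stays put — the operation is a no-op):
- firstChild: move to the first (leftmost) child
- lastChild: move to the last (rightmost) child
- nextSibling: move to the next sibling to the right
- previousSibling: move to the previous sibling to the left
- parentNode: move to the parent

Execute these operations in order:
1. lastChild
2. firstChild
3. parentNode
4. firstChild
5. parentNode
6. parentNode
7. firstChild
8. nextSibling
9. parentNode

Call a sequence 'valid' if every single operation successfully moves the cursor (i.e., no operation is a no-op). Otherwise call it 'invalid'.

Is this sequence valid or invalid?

Answer: valid

Derivation:
After 1 (lastChild): header
After 2 (firstChild): h2
After 3 (parentNode): header
After 4 (firstChild): h2
After 5 (parentNode): header
After 6 (parentNode): a
After 7 (firstChild): aside
After 8 (nextSibling): h1
After 9 (parentNode): a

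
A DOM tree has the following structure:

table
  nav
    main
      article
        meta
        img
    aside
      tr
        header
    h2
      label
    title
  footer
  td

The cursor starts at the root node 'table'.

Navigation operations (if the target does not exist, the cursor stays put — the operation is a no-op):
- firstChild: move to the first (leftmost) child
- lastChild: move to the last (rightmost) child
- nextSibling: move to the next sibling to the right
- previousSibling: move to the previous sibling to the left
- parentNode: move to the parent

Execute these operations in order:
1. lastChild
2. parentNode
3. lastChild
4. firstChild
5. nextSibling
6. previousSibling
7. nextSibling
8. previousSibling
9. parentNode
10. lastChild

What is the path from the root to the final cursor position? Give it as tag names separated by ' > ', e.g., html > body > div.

Answer: table > td

Derivation:
After 1 (lastChild): td
After 2 (parentNode): table
After 3 (lastChild): td
After 4 (firstChild): td (no-op, stayed)
After 5 (nextSibling): td (no-op, stayed)
After 6 (previousSibling): footer
After 7 (nextSibling): td
After 8 (previousSibling): footer
After 9 (parentNode): table
After 10 (lastChild): td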